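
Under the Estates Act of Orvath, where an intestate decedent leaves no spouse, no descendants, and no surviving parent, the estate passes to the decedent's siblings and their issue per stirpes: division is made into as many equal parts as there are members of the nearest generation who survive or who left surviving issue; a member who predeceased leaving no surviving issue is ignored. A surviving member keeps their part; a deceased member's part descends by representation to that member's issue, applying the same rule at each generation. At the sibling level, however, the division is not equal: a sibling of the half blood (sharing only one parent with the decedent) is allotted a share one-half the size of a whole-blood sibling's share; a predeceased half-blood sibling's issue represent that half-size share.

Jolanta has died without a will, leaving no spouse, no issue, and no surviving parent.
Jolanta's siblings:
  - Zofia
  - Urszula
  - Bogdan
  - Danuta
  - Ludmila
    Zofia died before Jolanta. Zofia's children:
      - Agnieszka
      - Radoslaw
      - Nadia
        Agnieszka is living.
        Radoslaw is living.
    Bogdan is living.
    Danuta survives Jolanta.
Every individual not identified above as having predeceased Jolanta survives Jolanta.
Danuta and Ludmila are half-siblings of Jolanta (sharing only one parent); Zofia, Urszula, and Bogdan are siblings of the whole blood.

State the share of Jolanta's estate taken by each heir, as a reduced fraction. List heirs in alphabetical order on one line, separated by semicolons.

No spouse, descendants, or parent survives, so the estate passes to Jolanta's siblings per stirpes.
Half-blood siblings count for one-half the weight of whole-blood siblings at the initial division.
Dividing 1 in proportion to weights (total weight 4): Zofia (weight 1) → 1/4; Urszula (weight 1) → 1/4; Bogdan (weight 1) → 1/4; Danuta (weight 1/2) → 1/8; Ludmila (weight 1/2) → 1/8.
Zofia predeceased; the 1/4 allotted to Zofia's branch passes to Zofia's issue by representation.
The 1/4 is divided into 3 equal shares of 1/12 among Agnieszka, Radoslaw, Nadia.
Agnieszka is living and takes 1/12.
Radoslaw is living and takes 1/12.
Nadia is living and takes 1/12.
Urszula is living and takes 1/4.
Bogdan is living and takes 1/4.
Danuta is living and takes 1/8.
Ludmila is living and takes 1/8.

Agnieszka 1/12; Bogdan 1/4; Danuta 1/8; Ludmila 1/8; Nadia 1/12; Radoslaw 1/12; Urszula 1/4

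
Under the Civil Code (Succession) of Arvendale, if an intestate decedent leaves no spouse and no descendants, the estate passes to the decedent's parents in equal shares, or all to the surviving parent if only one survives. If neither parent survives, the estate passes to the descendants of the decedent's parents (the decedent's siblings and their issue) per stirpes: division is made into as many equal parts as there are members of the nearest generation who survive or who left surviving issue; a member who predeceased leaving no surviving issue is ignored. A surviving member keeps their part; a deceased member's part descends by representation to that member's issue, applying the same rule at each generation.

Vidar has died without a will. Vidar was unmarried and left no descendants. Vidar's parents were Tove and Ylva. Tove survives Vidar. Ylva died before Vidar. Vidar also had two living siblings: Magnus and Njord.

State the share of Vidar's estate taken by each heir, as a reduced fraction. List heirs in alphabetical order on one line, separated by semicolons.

Only one parent, Tove, survives, so Tove takes the entire estate. The siblings take nothing because a surviving parent has priority.

Tove 1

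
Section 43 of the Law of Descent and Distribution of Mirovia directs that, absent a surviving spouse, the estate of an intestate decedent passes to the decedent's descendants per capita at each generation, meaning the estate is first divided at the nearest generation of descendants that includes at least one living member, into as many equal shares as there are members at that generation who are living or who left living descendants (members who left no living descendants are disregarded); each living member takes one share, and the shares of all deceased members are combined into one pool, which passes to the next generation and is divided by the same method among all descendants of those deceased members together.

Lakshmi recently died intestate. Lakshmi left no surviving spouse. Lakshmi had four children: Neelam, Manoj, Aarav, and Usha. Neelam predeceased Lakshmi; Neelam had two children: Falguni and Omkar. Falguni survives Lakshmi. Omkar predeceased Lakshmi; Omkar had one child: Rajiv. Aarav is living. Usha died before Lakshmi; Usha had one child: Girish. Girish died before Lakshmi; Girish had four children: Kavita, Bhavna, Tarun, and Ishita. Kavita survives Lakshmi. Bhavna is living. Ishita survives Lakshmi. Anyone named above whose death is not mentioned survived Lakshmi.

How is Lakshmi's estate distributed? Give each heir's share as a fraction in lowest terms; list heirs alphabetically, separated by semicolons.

Aarav 1/4; Bhavna 1/15; Falguni 1/6; Ishita 1/15; Kavita 1/15; Manoj 1/4; Rajiv 1/15; Tarun 1/15

There is no surviving spouse, so the entire estate passes to Lakshmi's descendants per capita at each generation.
At generation 1 (Neelam, Manoj, Aarav, Usha) there are 4 shares of (1)/4 = 1/4 each.
Living: Manoj and Aarav — each takes 1/4.
Deceased: Neelam and Usha. Their combined 1/2 is pooled and carried to generation 2.
At generation 2 (Falguni, Omkar, Girish) there are 3 shares of (1/2)/3 = 1/6 each.
Living: Falguni — each takes 1/6.
Deceased: Omkar and Girish. Their combined 1/3 is pooled and carried to generation 3.
At generation 3 (Rajiv, Kavita, Bhavna, Tarun, Ishita) there are 5 shares of (1/3)/5 = 1/15 each.
Living: Rajiv, Kavita, Bhavna, Tarun, and Ishita — each takes 1/15.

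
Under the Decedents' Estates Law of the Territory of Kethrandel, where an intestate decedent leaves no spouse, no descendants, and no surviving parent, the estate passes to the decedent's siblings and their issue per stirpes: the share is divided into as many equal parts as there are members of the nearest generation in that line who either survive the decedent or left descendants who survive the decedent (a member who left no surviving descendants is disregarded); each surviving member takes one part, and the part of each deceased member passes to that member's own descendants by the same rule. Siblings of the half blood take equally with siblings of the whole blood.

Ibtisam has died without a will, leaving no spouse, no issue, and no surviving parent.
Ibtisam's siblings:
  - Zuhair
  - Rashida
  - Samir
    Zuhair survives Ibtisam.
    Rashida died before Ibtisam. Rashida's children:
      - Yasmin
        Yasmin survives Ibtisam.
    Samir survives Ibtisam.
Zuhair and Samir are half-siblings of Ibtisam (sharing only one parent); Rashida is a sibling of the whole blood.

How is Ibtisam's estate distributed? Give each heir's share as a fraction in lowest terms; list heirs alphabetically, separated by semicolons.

Samir 1/3; Yasmin 1/3; Zuhair 1/3

No spouse, descendants, or parent survives, so the estate passes to Ibtisam's siblings per stirpes.
Half-blood and whole-blood siblings take equally under the stated rule.
The estate is divided into 3 equal shares of 1/3 among Zuhair, Rashida, Samir.
Zuhair is living and takes 1/3.
Rashida predeceased; the 1/3 allotted to Rashida's branch passes to Rashida's issue by representation.
Yasmin is the sole taker at this level and receives the full 1/3.
Samir is living and takes 1/3.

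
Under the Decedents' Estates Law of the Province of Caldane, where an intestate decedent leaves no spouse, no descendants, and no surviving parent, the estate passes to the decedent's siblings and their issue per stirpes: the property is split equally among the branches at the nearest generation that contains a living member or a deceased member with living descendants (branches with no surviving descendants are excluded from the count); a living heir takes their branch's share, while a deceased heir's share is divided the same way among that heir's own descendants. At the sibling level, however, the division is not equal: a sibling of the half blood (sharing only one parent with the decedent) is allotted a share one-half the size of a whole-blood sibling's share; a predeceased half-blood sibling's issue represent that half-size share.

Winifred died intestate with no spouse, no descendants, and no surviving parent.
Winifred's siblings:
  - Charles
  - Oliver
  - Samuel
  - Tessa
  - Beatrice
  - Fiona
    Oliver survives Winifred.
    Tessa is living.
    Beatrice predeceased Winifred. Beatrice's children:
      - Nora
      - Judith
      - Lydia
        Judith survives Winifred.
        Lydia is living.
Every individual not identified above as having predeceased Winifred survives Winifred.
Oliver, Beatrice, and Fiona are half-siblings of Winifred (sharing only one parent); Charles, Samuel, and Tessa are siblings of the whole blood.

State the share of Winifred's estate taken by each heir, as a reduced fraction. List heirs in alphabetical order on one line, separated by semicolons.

Charles 2/9; Fiona 1/9; Judith 1/27; Lydia 1/27; Nora 1/27; Oliver 1/9; Samuel 2/9; Tessa 2/9

No spouse, descendants, or parent survives, so the estate passes to Winifred's siblings per stirpes.
Half-blood siblings count for one-half the weight of whole-blood siblings at the initial division.
Dividing 1 in proportion to weights (total weight 9/2): Charles (weight 1) → 2/9; Oliver (weight 1/2) → 1/9; Samuel (weight 1) → 2/9; Tessa (weight 1) → 2/9; Beatrice (weight 1/2) → 1/9; Fiona (weight 1/2) → 1/9.
Charles is living and takes 2/9.
Oliver is living and takes 1/9.
Samuel is living and takes 2/9.
Tessa is living and takes 2/9.
Beatrice predeceased; the 1/9 allotted to Beatrice's branch passes to Beatrice's issue by representation.
The 1/9 is divided into 3 equal shares of 1/27 among Nora, Judith, Lydia.
Nora is living and takes 1/27.
Judith is living and takes 1/27.
Lydia is living and takes 1/27.
Fiona is living and takes 1/9.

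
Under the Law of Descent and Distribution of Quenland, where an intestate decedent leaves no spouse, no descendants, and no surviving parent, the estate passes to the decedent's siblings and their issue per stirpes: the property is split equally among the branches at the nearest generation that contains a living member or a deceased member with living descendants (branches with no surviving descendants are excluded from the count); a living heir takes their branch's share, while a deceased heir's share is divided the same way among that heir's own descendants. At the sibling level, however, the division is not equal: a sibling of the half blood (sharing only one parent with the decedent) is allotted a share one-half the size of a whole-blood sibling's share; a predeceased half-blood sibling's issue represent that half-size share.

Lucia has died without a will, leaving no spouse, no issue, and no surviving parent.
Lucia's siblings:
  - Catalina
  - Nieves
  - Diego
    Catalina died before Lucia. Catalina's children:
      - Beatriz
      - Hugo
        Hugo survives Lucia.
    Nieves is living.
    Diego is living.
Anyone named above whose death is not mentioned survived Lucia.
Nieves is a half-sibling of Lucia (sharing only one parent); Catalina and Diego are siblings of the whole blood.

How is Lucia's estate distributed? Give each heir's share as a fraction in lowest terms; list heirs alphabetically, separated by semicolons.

Beatriz 1/5; Diego 2/5; Hugo 1/5; Nieves 1/5

No spouse, descendants, or parent survives, so the estate passes to Lucia's siblings per stirpes.
Half-blood siblings count for one-half the weight of whole-blood siblings at the initial division.
Dividing 1 in proportion to weights (total weight 5/2): Catalina (weight 1) → 2/5; Nieves (weight 1/2) → 1/5; Diego (weight 1) → 2/5.
Catalina predeceased; the 2/5 allotted to Catalina's branch passes to Catalina's issue by representation.
The 2/5 is divided into 2 equal shares of 1/5 among Beatriz, Hugo.
Beatriz is living and takes 1/5.
Hugo is living and takes 1/5.
Nieves is living and takes 1/5.
Diego is living and takes 2/5.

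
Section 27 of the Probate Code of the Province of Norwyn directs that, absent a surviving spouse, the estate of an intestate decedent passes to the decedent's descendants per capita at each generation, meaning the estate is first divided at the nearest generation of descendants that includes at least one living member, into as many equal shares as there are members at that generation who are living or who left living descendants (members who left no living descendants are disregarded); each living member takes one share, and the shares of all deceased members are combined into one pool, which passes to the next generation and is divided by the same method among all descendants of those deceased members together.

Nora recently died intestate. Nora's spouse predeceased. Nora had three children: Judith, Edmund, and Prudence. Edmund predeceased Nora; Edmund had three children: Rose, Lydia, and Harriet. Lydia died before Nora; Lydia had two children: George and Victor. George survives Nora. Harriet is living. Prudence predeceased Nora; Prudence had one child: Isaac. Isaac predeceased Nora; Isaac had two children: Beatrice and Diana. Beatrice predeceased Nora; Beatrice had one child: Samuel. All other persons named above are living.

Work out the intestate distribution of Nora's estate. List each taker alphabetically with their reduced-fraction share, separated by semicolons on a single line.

Diana 1/12; George 1/12; Harriet 1/6; Judith 1/3; Rose 1/6; Samuel 1/12; Victor 1/12

There is no surviving spouse, so the entire estate passes to Nora's descendants per capita at each generation.
At generation 1 (Judith, Edmund, Prudence) there are 3 shares of (1)/3 = 1/3 each.
Living: Judith — each takes 1/3.
Deceased: Edmund and Prudence. Their combined 2/3 is pooled and carried to generation 2.
At generation 2 (Rose, Lydia, Harriet, Isaac) there are 4 shares of (2/3)/4 = 1/6 each.
Living: Rose and Harriet — each takes 1/6.
Deceased: Lydia and Isaac. Their combined 1/3 is pooled and carried to generation 3.
At generation 3 (George, Victor, Beatrice, Diana) there are 4 shares of (1/3)/4 = 1/12 each.
Living: George, Victor, and Diana — each takes 1/12.
Deceased: Beatrice. That 1/12 share is carried to generation 4.
At generation 4 (Samuel) there are 1 shares of (1/12)/1 = 1/12 each.
Living: Samuel — each takes 1/12.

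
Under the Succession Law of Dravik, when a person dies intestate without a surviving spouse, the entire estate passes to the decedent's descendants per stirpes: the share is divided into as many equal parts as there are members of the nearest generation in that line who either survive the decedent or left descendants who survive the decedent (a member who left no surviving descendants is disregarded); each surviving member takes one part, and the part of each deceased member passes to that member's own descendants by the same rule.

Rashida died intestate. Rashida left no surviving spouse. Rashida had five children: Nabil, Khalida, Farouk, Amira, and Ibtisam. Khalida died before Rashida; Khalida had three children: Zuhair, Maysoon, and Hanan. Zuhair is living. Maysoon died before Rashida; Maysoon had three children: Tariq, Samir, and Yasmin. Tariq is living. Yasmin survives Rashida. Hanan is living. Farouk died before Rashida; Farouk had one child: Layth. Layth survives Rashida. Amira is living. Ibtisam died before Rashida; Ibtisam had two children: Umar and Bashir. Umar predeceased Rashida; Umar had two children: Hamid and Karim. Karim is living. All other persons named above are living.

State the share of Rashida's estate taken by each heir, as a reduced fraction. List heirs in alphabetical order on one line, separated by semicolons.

Amira 1/5; Bashir 1/10; Hamid 1/20; Hanan 1/15; Karim 1/20; Layth 1/5; Nabil 1/5; Samir 1/45; Tariq 1/45; Yasmin 1/45; Zuhair 1/15

There is no surviving spouse, so the entire estate passes to Rashida's descendants per stirpes.
The estate is divided into 5 equal shares of 1/5 among Nabil, Khalida, Farouk, Amira, Ibtisam.
Nabil is living and takes 1/5.
Khalida predeceased; the 1/5 allotted to Khalida's branch passes to Khalida's issue by representation.
The 1/5 is divided into 3 equal shares of 1/15 among Zuhair, Maysoon, Hanan.
Zuhair is living and takes 1/15.
Maysoon predeceased; the 1/15 allotted to Maysoon's branch passes to Maysoon's issue by representation.
The 1/15 is divided into 3 equal shares of 1/45 among Tariq, Samir, Yasmin.
Tariq is living and takes 1/45.
Samir is living and takes 1/45.
Yasmin is living and takes 1/45.
Hanan is living and takes 1/15.
Farouk predeceased; the 1/5 allotted to Farouk's branch passes to Farouk's issue by representation.
Layth is the sole taker at this level and receives the full 1/5.
Amira is living and takes 1/5.
Ibtisam predeceased; the 1/5 allotted to Ibtisam's branch passes to Ibtisam's issue by representation.
The 1/5 is divided into 2 equal shares of 1/10 among Umar, Bashir.
Umar predeceased; the 1/10 allotted to Umar's branch passes to Umar's issue by representation.
The 1/10 is divided into 2 equal shares of 1/20 among Hamid, Karim.
Hamid is living and takes 1/20.
Karim is living and takes 1/20.
Bashir is living and takes 1/10.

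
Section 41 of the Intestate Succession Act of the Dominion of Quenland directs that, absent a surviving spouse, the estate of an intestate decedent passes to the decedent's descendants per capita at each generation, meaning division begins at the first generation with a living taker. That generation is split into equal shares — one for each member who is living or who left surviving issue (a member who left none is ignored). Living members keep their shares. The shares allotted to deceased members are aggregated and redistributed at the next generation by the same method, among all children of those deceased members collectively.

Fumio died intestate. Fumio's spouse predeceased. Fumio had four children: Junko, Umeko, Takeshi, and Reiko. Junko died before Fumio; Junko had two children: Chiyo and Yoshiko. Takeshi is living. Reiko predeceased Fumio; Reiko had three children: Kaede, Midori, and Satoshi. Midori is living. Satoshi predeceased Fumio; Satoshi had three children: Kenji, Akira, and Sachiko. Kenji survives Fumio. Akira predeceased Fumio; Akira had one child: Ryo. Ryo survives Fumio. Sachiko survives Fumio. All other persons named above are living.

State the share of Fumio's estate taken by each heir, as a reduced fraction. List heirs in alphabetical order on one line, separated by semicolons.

Chiyo 1/10; Kaede 1/10; Kenji 1/30; Midori 1/10; Ryo 1/30; Sachiko 1/30; Takeshi 1/4; Umeko 1/4; Yoshiko 1/10

There is no surviving spouse, so the entire estate passes to Fumio's descendants per capita at each generation.
At generation 1 (Junko, Umeko, Takeshi, Reiko) there are 4 shares of (1)/4 = 1/4 each.
Living: Umeko and Takeshi — each takes 1/4.
Deceased: Junko and Reiko. Their combined 1/2 is pooled and carried to generation 2.
At generation 2 (Chiyo, Yoshiko, Kaede, Midori, Satoshi) there are 5 shares of (1/2)/5 = 1/10 each.
Living: Chiyo, Yoshiko, Kaede, and Midori — each takes 1/10.
Deceased: Satoshi. That 1/10 share is carried to generation 3.
At generation 3 (Kenji, Akira, Sachiko) there are 3 shares of (1/10)/3 = 1/30 each.
Living: Kenji and Sachiko — each takes 1/30.
Deceased: Akira. That 1/30 share is carried to generation 4.
At generation 4 (Ryo) there are 1 shares of (1/30)/1 = 1/30 each.
Living: Ryo — each takes 1/30.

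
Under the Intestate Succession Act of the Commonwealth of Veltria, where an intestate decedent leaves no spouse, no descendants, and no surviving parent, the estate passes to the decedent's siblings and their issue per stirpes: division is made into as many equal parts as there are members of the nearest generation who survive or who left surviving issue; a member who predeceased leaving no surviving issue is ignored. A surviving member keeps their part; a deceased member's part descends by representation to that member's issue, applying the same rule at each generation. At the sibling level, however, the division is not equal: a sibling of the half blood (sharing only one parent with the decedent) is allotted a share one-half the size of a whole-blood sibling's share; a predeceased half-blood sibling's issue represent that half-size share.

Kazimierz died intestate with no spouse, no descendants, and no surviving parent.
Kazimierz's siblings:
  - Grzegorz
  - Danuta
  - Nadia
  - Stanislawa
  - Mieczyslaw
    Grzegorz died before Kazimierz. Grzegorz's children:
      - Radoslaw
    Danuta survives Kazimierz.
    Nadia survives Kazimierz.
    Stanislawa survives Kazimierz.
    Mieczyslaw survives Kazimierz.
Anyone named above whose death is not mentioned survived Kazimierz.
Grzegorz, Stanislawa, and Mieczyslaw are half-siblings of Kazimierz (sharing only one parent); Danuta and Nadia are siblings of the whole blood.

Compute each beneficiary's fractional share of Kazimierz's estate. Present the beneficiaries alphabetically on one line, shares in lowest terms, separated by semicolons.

Danuta 2/7; Mieczyslaw 1/7; Nadia 2/7; Radoslaw 1/7; Stanislawa 1/7

No spouse, descendants, or parent survives, so the estate passes to Kazimierz's siblings per stirpes.
Half-blood siblings count for one-half the weight of whole-blood siblings at the initial division.
Dividing 1 in proportion to weights (total weight 7/2): Grzegorz (weight 1/2) → 1/7; Danuta (weight 1) → 2/7; Nadia (weight 1) → 2/7; Stanislawa (weight 1/2) → 1/7; Mieczyslaw (weight 1/2) → 1/7.
Grzegorz predeceased; the 1/7 allotted to Grzegorz's branch passes to Grzegorz's issue by representation.
Radoslaw is the sole taker at this level and receives the full 1/7.
Danuta is living and takes 2/7.
Nadia is living and takes 2/7.
Stanislawa is living and takes 1/7.
Mieczyslaw is living and takes 1/7.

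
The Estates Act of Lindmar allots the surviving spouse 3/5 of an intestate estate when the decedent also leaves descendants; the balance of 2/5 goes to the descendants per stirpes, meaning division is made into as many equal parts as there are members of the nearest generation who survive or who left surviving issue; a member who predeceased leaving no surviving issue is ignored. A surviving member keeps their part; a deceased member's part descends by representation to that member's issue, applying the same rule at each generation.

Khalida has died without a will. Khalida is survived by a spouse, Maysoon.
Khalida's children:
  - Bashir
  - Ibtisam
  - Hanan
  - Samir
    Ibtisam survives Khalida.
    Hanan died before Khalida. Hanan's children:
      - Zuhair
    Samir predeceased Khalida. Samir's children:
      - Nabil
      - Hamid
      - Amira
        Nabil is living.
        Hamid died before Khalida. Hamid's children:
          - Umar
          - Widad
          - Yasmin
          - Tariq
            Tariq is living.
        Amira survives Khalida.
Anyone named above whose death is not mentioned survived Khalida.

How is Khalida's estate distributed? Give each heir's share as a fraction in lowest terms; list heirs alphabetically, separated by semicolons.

Amira 1/30; Bashir 1/10; Ibtisam 1/10; Maysoon 3/5; Nabil 1/30; Tariq 1/120; Umar 1/120; Widad 1/120; Yasmin 1/120; Zuhair 1/10

Maysoon, as surviving spouse, takes 3/5.
The remaining 2/5 passes to Khalida's descendants per stirpes.
The 2/5 is divided into 4 equal shares of 1/10 among Bashir, Ibtisam, Hanan, Samir.
Bashir is living and takes 1/10.
Ibtisam is living and takes 1/10.
Hanan predeceased; the 1/10 allotted to Hanan's branch passes to Hanan's issue by representation.
Zuhair is the sole taker at this level and receives the full 1/10.
Samir predeceased; the 1/10 allotted to Samir's branch passes to Samir's issue by representation.
The 1/10 is divided into 3 equal shares of 1/30 among Nabil, Hamid, Amira.
Nabil is living and takes 1/30.
Hamid predeceased; the 1/30 allotted to Hamid's branch passes to Hamid's issue by representation.
The 1/30 is divided into 4 equal shares of 1/120 among Umar, Widad, Yasmin, Tariq.
Umar is living and takes 1/120.
Widad is living and takes 1/120.
Yasmin is living and takes 1/120.
Tariq is living and takes 1/120.
Amira is living and takes 1/30.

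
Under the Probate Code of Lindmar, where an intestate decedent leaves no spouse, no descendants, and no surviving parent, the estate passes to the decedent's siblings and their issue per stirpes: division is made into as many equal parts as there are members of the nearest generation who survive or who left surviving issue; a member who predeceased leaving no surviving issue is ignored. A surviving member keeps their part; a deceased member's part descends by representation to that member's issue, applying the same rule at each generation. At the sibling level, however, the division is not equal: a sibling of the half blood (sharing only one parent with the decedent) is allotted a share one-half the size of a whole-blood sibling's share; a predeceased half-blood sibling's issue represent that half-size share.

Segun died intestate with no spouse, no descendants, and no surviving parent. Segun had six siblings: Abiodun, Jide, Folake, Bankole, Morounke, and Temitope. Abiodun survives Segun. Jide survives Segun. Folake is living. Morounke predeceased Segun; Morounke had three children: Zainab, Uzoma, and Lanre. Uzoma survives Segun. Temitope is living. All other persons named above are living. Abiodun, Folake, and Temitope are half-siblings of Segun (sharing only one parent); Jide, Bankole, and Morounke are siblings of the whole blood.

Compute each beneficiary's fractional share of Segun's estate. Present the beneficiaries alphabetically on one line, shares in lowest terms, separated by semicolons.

Abiodun 1/9; Bankole 2/9; Folake 1/9; Jide 2/9; Lanre 2/27; Temitope 1/9; Uzoma 2/27; Zainab 2/27

No spouse, descendants, or parent survives, so the estate passes to Segun's siblings per stirpes.
Half-blood siblings count for one-half the weight of whole-blood siblings at the initial division.
Dividing 1 in proportion to weights (total weight 9/2): Abiodun (weight 1/2) → 1/9; Jide (weight 1) → 2/9; Folake (weight 1/2) → 1/9; Bankole (weight 1) → 2/9; Morounke (weight 1) → 2/9; Temitope (weight 1/2) → 1/9.
Abiodun is living and takes 1/9.
Jide is living and takes 2/9.
Folake is living and takes 1/9.
Bankole is living and takes 2/9.
Morounke predeceased; the 2/9 allotted to Morounke's branch passes to Morounke's issue by representation.
The 2/9 is divided into 3 equal shares of 2/27 among Zainab, Uzoma, Lanre.
Zainab is living and takes 2/27.
Uzoma is living and takes 2/27.
Lanre is living and takes 2/27.
Temitope is living and takes 1/9.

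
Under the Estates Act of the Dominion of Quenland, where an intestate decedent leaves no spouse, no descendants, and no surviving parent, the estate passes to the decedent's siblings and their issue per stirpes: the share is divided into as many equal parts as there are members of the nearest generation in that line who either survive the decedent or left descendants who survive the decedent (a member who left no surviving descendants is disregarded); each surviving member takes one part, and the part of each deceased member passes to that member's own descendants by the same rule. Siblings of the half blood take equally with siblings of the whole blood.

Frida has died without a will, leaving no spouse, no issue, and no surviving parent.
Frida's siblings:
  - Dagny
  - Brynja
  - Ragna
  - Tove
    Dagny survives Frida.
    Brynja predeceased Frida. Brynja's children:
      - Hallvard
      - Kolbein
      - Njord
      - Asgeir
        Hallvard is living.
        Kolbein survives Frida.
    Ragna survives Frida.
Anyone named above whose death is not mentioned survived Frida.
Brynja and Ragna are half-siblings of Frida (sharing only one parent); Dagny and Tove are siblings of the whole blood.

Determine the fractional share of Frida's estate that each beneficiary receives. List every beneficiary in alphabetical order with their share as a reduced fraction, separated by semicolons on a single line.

Asgeir 1/16; Dagny 1/4; Hallvard 1/16; Kolbein 1/16; Njord 1/16; Ragna 1/4; Tove 1/4

No spouse, descendants, or parent survives, so the estate passes to Frida's siblings per stirpes.
Half-blood and whole-blood siblings take equally under the stated rule.
The estate is divided into 4 equal shares of 1/4 among Dagny, Brynja, Ragna, Tove.
Dagny is living and takes 1/4.
Brynja predeceased; the 1/4 allotted to Brynja's branch passes to Brynja's issue by representation.
The 1/4 is divided into 4 equal shares of 1/16 among Hallvard, Kolbein, Njord, Asgeir.
Hallvard is living and takes 1/16.
Kolbein is living and takes 1/16.
Njord is living and takes 1/16.
Asgeir is living and takes 1/16.
Ragna is living and takes 1/4.
Tove is living and takes 1/4.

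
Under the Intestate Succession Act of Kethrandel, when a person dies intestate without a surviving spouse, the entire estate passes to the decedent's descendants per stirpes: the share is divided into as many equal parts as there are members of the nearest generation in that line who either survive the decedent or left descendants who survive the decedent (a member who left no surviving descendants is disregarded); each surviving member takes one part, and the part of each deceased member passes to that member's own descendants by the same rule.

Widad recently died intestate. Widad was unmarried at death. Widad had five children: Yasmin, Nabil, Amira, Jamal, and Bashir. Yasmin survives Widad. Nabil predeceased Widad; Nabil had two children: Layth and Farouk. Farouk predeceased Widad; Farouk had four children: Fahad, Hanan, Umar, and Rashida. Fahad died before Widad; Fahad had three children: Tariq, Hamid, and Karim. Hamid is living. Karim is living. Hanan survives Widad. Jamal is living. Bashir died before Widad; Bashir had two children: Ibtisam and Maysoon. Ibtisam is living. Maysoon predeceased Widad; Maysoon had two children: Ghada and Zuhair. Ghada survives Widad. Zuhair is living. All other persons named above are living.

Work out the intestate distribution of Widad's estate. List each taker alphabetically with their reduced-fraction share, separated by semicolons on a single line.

Amira 1/5; Ghada 1/20; Hamid 1/120; Hanan 1/40; Ibtisam 1/10; Jamal 1/5; Karim 1/120; Layth 1/10; Rashida 1/40; Tariq 1/120; Umar 1/40; Yasmin 1/5; Zuhair 1/20

There is no surviving spouse, so the entire estate passes to Widad's descendants per stirpes.
The estate is divided into 5 equal shares of 1/5 among Yasmin, Nabil, Amira, Jamal, Bashir.
Yasmin is living and takes 1/5.
Nabil predeceased; the 1/5 allotted to Nabil's branch passes to Nabil's issue by representation.
The 1/5 is divided into 2 equal shares of 1/10 among Layth, Farouk.
Layth is living and takes 1/10.
Farouk predeceased; the 1/10 allotted to Farouk's branch passes to Farouk's issue by representation.
The 1/10 is divided into 4 equal shares of 1/40 among Fahad, Hanan, Umar, Rashida.
Fahad predeceased; the 1/40 allotted to Fahad's branch passes to Fahad's issue by representation.
The 1/40 is divided into 3 equal shares of 1/120 among Tariq, Hamid, Karim.
Tariq is living and takes 1/120.
Hamid is living and takes 1/120.
Karim is living and takes 1/120.
Hanan is living and takes 1/40.
Umar is living and takes 1/40.
Rashida is living and takes 1/40.
Amira is living and takes 1/5.
Jamal is living and takes 1/5.
Bashir predeceased; the 1/5 allotted to Bashir's branch passes to Bashir's issue by representation.
The 1/5 is divided into 2 equal shares of 1/10 among Ibtisam, Maysoon.
Ibtisam is living and takes 1/10.
Maysoon predeceased; the 1/10 allotted to Maysoon's branch passes to Maysoon's issue by representation.
The 1/10 is divided into 2 equal shares of 1/20 among Ghada, Zuhair.
Ghada is living and takes 1/20.
Zuhair is living and takes 1/20.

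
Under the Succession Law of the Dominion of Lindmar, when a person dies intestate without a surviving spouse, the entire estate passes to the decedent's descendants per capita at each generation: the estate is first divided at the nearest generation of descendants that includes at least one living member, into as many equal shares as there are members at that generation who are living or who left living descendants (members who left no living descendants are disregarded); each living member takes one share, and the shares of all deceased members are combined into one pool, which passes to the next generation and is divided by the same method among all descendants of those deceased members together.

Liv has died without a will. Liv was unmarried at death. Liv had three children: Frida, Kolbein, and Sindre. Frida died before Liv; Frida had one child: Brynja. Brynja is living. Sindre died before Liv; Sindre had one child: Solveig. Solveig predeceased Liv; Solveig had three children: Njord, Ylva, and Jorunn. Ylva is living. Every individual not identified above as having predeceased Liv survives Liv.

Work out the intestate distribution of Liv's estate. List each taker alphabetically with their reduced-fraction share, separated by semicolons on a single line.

Brynja 1/3; Jorunn 1/9; Kolbein 1/3; Njord 1/9; Ylva 1/9

There is no surviving spouse, so the entire estate passes to Liv's descendants per capita at each generation.
At generation 1 (Frida, Kolbein, Sindre) there are 3 shares of (1)/3 = 1/3 each.
Living: Kolbein — each takes 1/3.
Deceased: Frida and Sindre. Their combined 2/3 is pooled and carried to generation 2.
At generation 2 (Brynja, Solveig) there are 2 shares of (2/3)/2 = 1/3 each.
Living: Brynja — each takes 1/3.
Deceased: Solveig. That 1/3 share is carried to generation 3.
At generation 3 (Njord, Ylva, Jorunn) there are 3 shares of (1/3)/3 = 1/9 each.
Living: Njord, Ylva, and Jorunn — each takes 1/9.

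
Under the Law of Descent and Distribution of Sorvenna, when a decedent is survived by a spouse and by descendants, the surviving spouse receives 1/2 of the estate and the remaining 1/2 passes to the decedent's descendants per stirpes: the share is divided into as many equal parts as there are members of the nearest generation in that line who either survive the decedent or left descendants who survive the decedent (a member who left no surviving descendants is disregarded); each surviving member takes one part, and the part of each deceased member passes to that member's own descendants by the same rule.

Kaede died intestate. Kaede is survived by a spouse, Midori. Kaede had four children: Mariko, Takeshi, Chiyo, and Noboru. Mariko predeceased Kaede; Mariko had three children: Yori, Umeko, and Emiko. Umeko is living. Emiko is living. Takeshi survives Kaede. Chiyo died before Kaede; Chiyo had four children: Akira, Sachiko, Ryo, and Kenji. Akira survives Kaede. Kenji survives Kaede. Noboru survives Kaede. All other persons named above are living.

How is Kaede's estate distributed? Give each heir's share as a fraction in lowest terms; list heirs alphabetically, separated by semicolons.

Midori, as surviving spouse, takes 1/2.
The remaining 1/2 passes to Kaede's descendants per stirpes.
The 1/2 is divided into 4 equal shares of 1/8 among Mariko, Takeshi, Chiyo, Noboru.
Mariko predeceased; the 1/8 allotted to Mariko's branch passes to Mariko's issue by representation.
The 1/8 is divided into 3 equal shares of 1/24 among Yori, Umeko, Emiko.
Yori is living and takes 1/24.
Umeko is living and takes 1/24.
Emiko is living and takes 1/24.
Takeshi is living and takes 1/8.
Chiyo predeceased; the 1/8 allotted to Chiyo's branch passes to Chiyo's issue by representation.
The 1/8 is divided into 4 equal shares of 1/32 among Akira, Sachiko, Ryo, Kenji.
Akira is living and takes 1/32.
Sachiko is living and takes 1/32.
Ryo is living and takes 1/32.
Kenji is living and takes 1/32.
Noboru is living and takes 1/8.

Akira 1/32; Emiko 1/24; Kenji 1/32; Midori 1/2; Noboru 1/8; Ryo 1/32; Sachiko 1/32; Takeshi 1/8; Umeko 1/24; Yori 1/24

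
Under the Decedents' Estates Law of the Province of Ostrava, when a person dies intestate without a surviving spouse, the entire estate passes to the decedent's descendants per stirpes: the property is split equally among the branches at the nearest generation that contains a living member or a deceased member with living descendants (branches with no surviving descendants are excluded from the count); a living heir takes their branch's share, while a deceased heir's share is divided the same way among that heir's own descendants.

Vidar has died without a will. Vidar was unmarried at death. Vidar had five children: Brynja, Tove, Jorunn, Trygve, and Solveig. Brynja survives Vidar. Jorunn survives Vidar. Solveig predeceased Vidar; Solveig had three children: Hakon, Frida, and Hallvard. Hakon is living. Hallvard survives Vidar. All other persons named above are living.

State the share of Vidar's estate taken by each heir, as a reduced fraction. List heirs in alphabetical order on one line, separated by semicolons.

Brynja 1/5; Frida 1/15; Hakon 1/15; Hallvard 1/15; Jorunn 1/5; Tove 1/5; Trygve 1/5

There is no surviving spouse, so the entire estate passes to Vidar's descendants per stirpes.
The estate is divided into 5 equal shares of 1/5 among Brynja, Tove, Jorunn, Trygve, Solveig.
Brynja is living and takes 1/5.
Tove is living and takes 1/5.
Jorunn is living and takes 1/5.
Trygve is living and takes 1/5.
Solveig predeceased; the 1/5 allotted to Solveig's branch passes to Solveig's issue by representation.
The 1/5 is divided into 3 equal shares of 1/15 among Hakon, Frida, Hallvard.
Hakon is living and takes 1/15.
Frida is living and takes 1/15.
Hallvard is living and takes 1/15.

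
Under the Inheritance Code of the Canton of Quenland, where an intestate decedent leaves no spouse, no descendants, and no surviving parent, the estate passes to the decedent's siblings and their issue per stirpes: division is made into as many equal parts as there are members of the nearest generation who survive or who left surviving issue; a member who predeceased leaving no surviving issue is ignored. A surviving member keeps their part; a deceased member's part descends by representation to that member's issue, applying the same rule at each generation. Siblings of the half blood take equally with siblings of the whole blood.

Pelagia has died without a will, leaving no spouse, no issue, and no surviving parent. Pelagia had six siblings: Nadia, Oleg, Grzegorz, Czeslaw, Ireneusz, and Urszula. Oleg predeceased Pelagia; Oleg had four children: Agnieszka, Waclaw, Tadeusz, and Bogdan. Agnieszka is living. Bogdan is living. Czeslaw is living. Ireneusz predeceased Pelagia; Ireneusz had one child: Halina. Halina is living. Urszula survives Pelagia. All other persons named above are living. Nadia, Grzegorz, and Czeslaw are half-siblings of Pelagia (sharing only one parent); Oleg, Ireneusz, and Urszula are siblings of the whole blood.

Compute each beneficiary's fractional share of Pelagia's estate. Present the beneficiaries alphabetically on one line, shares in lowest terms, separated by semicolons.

No spouse, descendants, or parent survives, so the estate passes to Pelagia's siblings per stirpes.
Half-blood and whole-blood siblings take equally under the stated rule.
The estate is divided into 6 equal shares of 1/6 among Nadia, Oleg, Grzegorz, Czeslaw, Ireneusz, Urszula.
Nadia is living and takes 1/6.
Oleg predeceased; the 1/6 allotted to Oleg's branch passes to Oleg's issue by representation.
The 1/6 is divided into 4 equal shares of 1/24 among Agnieszka, Waclaw, Tadeusz, Bogdan.
Agnieszka is living and takes 1/24.
Waclaw is living and takes 1/24.
Tadeusz is living and takes 1/24.
Bogdan is living and takes 1/24.
Grzegorz is living and takes 1/6.
Czeslaw is living and takes 1/6.
Ireneusz predeceased; the 1/6 allotted to Ireneusz's branch passes to Ireneusz's issue by representation.
Halina is the sole taker at this level and receives the full 1/6.
Urszula is living and takes 1/6.

Agnieszka 1/24; Bogdan 1/24; Czeslaw 1/6; Grzegorz 1/6; Halina 1/6; Nadia 1/6; Tadeusz 1/24; Urszula 1/6; Waclaw 1/24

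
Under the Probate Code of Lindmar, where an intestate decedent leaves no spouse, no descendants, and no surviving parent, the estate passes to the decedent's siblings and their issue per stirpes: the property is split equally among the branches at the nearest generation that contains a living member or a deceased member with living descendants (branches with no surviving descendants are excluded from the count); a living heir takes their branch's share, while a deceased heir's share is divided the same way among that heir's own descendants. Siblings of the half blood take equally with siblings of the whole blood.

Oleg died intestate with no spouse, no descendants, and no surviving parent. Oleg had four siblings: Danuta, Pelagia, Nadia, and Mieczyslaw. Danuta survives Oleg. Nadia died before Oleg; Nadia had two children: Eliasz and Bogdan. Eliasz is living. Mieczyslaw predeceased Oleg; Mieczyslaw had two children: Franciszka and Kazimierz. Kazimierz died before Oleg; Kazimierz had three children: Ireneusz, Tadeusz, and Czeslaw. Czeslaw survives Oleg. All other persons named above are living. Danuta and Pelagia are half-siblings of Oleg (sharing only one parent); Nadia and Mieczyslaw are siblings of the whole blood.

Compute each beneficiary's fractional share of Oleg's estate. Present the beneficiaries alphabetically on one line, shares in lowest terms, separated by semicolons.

No spouse, descendants, or parent survives, so the estate passes to Oleg's siblings per stirpes.
Half-blood and whole-blood siblings take equally under the stated rule.
The estate is divided into 4 equal shares of 1/4 among Danuta, Pelagia, Nadia, Mieczyslaw.
Danuta is living and takes 1/4.
Pelagia is living and takes 1/4.
Nadia predeceased; the 1/4 allotted to Nadia's branch passes to Nadia's issue by representation.
The 1/4 is divided into 2 equal shares of 1/8 among Eliasz, Bogdan.
Eliasz is living and takes 1/8.
Bogdan is living and takes 1/8.
Mieczyslaw predeceased; the 1/4 allotted to Mieczyslaw's branch passes to Mieczyslaw's issue by representation.
The 1/4 is divided into 2 equal shares of 1/8 among Franciszka, Kazimierz.
Franciszka is living and takes 1/8.
Kazimierz predeceased; the 1/8 allotted to Kazimierz's branch passes to Kazimierz's issue by representation.
The 1/8 is divided into 3 equal shares of 1/24 among Ireneusz, Tadeusz, Czeslaw.
Ireneusz is living and takes 1/24.
Tadeusz is living and takes 1/24.
Czeslaw is living and takes 1/24.

Bogdan 1/8; Czeslaw 1/24; Danuta 1/4; Eliasz 1/8; Franciszka 1/8; Ireneusz 1/24; Pelagia 1/4; Tadeusz 1/24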